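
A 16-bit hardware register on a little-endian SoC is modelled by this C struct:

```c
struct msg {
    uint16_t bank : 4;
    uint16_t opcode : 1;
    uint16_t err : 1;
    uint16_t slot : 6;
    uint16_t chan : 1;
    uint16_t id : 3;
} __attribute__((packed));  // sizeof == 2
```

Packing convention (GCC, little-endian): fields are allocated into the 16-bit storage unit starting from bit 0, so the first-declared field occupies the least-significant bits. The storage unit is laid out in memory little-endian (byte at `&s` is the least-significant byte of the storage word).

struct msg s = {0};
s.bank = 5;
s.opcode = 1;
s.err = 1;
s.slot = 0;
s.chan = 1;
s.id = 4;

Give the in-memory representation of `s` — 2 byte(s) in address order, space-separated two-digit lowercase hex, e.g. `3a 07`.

bank (4b) val=5 bits=0x5 at bit 0: 0x0005
opcode (1b) val=1 bits=0x1 at bit 4: 0x0015
err (1b) val=1 bits=0x1 at bit 5: 0x0035
slot (6b) val=0 bits=0x0 at bit 6: 0x0035
chan (1b) val=1 bits=0x1 at bit 12: 0x1035
id (3b) val=4 bits=0x4 at bit 13: 0x9035
word = 0x9035 → little-endian bytes:
  [0]=0x35  [1]=0x90

35 90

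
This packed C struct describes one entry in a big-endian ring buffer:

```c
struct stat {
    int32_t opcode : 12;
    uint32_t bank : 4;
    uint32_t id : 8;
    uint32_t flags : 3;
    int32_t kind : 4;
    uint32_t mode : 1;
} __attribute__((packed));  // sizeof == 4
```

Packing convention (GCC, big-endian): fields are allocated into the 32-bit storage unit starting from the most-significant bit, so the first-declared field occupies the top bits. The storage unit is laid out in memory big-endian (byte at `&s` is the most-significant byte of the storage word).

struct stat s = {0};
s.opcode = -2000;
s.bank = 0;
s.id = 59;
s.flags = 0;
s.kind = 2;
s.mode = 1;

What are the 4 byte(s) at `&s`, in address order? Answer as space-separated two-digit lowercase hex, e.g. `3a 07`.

83 00 3b 05

opcode:12 = -2000 → 0x830 << 20 → word 0x83000000
bank:4 = 0 → 0x0 << 16 → word 0x83000000
id:8 = 59 → 0x3b << 8 → word 0x83003b00
flags:3 = 0 → 0x0 << 5 → word 0x83003b00
kind:4 = 2 → 0x2 << 1 → word 0x83003b04
mode:1 = 1 → 0x1 << 0 → word 0x83003b05
word = 0x83003b05 → big-endian bytes:
  [0]=0x83  [1]=0x00  [2]=0x3b  [3]=0x05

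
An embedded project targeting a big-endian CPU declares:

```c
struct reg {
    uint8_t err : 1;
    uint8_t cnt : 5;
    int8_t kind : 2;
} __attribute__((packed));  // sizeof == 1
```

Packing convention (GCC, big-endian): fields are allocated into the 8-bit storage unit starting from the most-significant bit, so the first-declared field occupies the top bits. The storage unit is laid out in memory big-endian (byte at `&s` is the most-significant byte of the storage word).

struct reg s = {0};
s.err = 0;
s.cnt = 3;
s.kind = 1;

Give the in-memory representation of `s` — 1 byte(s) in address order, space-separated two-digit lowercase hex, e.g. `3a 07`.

[7+:1] err=0 & 0x1 = 0x0; word=0x00
[2+:5] cnt=3 & 0x1f = 0x3; word=0x0c
[0+:2] kind=1 & 0x3 = 0x1; word=0x0d
word = 0x0d → big-endian bytes:
  [0]=0x0d

0d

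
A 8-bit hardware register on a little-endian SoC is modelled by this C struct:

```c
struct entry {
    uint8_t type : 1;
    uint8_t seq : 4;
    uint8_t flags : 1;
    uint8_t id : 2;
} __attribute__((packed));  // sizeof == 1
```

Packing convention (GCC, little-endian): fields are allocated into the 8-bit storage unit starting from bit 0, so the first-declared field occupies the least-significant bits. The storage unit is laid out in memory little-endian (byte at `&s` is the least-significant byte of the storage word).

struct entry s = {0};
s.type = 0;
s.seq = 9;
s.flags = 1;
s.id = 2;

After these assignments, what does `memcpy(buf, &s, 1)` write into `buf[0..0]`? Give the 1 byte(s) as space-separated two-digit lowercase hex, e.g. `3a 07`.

b2

type:1 = 0 → 0x0 << 0 → word 0x00
seq:4 = 9 → 0x9 << 1 → word 0x12
flags:1 = 1 → 0x1 << 5 → word 0x32
id:2 = 2 → 0x2 << 6 → word 0xb2
word = 0xb2 → little-endian bytes:
  [0]=0xb2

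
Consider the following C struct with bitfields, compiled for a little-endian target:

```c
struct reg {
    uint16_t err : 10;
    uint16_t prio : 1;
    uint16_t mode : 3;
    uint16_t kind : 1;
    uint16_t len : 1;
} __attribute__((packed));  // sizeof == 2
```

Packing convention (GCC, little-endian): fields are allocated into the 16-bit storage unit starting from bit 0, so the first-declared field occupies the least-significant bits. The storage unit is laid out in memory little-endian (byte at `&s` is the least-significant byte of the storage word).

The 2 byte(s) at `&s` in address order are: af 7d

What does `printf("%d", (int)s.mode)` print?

[0]=0xaf [1]=0x7d (little-endian) → word 0x7daf
err:10 @ bit 0 → (0x7daf>>0)&0x3ff = 0x1af
prio:1 @ bit 10 → (0x7daf>>10)&0x1 = 0x1
mode:3 @ bit 11 → (0x7daf>>11)&0x7 = 0x7  ←
kind:1 @ bit 14 → (0x7daf>>14)&0x1 = 0x1
len:1 @ bit 15 → (0x7daf>>15)&0x1 = 0x0

7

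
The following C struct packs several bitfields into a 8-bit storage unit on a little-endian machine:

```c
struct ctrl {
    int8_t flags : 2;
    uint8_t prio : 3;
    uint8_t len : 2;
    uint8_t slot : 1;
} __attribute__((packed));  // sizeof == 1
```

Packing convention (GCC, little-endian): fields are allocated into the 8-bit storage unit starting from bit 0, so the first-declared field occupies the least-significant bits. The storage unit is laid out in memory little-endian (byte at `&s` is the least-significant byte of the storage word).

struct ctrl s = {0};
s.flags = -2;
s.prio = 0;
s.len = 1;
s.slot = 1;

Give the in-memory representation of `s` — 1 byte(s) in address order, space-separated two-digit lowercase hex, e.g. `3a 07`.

flags (2b) val=-2 bits=0x2 at bit 0: 0x02
prio (3b) val=0 bits=0x0 at bit 2: 0x02
len (2b) val=1 bits=0x1 at bit 5: 0x22
slot (1b) val=1 bits=0x1 at bit 7: 0xa2
word = 0xa2 → little-endian bytes:
  [0]=0xa2

a2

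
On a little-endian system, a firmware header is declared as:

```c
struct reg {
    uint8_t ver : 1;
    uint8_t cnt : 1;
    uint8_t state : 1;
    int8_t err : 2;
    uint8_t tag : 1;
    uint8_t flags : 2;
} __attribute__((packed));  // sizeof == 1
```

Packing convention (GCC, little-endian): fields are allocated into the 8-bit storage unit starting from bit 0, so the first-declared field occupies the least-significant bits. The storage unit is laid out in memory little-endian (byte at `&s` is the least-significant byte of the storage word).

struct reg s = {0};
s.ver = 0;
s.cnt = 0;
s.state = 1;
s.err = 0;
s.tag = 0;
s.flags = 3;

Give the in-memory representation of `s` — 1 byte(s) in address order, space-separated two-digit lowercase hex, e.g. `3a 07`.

ver:1 = 0 → 0x0 << 0 → word 0x00
cnt:1 = 0 → 0x0 << 1 → word 0x00
state:1 = 1 → 0x1 << 2 → word 0x04
err:2 = 0 → 0x0 << 3 → word 0x04
tag:1 = 0 → 0x0 << 5 → word 0x04
flags:2 = 3 → 0x3 << 6 → word 0xc4
word = 0xc4 → little-endian bytes:
  [0]=0xc4

c4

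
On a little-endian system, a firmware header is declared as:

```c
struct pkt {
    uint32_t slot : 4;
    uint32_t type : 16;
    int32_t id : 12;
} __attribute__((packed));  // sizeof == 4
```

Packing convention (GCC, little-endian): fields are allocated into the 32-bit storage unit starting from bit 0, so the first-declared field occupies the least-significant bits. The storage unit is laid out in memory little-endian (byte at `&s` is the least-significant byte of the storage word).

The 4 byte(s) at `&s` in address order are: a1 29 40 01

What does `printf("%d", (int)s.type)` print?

666

[0]=0xa1 [1]=0x29 [2]=0x40 [3]=0x01 (little-endian) → word 0x014029a1
slot [0+:4] = (word>>0) & 0xf = 1
type [4+:16] = (word>>4) & 0xffff = 666  ←
id [20+:12] = (word>>20) & 0xfff = 20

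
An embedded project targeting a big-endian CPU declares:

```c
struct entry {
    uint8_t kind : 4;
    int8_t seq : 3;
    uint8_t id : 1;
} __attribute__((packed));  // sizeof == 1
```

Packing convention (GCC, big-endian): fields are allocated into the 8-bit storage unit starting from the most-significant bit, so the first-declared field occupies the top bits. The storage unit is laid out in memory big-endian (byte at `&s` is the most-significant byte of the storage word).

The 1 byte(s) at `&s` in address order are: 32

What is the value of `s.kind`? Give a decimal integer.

[0]=0x32 (big-endian) → word 0x32
kind [4+:4] = (word>>4) & 0xf = 3  ←
seq [1+:3] = (word>>1) & 0x7 = 1
id [0+:1] = (word>>0) & 0x1 = 0

3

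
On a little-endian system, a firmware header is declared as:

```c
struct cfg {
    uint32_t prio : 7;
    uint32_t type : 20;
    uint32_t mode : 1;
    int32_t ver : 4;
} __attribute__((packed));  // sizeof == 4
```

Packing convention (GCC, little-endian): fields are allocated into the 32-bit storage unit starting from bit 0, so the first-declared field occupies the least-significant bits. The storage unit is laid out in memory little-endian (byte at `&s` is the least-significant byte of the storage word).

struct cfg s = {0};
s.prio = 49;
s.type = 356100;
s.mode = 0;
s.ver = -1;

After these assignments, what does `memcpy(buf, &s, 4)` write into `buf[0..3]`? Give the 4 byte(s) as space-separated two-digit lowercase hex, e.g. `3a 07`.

31 82 b7 f2

[0+:7] prio=49 & 0x7f = 0x31; word=0x00000031
[7+:20] type=356100 & 0xfffff = 0x56f04; word=0x02b78231
[27+:1] mode=0 & 0x1 = 0x0; word=0x02b78231
[28+:4] ver=-1 & 0xf = 0xf; word=0xf2b78231
word = 0xf2b78231 → little-endian bytes:
  [0]=0x31  [1]=0x82  [2]=0xb7  [3]=0xf2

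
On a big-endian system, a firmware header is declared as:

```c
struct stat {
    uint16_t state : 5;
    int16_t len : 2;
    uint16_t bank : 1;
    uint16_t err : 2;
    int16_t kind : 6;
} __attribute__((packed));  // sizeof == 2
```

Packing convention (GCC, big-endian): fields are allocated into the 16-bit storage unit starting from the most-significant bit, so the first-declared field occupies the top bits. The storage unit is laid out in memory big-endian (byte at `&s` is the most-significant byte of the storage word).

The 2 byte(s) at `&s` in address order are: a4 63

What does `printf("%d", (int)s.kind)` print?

[0]=0xa4 [1]=0x63 (big-endian) → word 0xa463
state:5 @ bit 11 → (0xa463>>11)&0x1f = 0x14
len:2 @ bit 9 → (0xa463>>9)&0x3 = 0x2
bank:1 @ bit 8 → (0xa463>>8)&0x1 = 0x0
err:2 @ bit 6 → (0xa463>>6)&0x3 = 0x1
kind:6 @ bit 0 → (0xa463>>0)&0x3f = 0x23  ←
kind signed 6b, MSB=1: 35 - 64 = -29

-29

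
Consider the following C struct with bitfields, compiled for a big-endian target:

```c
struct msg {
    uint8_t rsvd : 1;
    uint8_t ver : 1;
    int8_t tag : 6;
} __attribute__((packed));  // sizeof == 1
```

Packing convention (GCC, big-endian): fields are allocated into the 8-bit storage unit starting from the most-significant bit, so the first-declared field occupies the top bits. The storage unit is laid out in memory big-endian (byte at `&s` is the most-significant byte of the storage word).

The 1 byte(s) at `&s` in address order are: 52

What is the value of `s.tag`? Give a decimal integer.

18

[0]=0x52 (big-endian) → word 0x52
rsvd:1 @ bit 7 → (0x52>>7)&0x1 = 0x0
ver:1 @ bit 6 → (0x52>>6)&0x1 = 0x1
tag:6 @ bit 0 → (0x52>>0)&0x3f = 0x12  ←
tag signed 6b, MSB=0: value = 18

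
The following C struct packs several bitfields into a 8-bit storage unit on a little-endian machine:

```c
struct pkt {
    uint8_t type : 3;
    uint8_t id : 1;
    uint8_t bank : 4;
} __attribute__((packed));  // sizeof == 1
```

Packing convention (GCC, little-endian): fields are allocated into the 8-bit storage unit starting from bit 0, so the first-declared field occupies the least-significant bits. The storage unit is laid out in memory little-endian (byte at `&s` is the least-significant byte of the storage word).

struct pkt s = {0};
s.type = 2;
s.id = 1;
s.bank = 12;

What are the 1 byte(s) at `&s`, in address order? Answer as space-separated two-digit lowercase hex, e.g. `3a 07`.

ca

type (3b) val=2 bits=0x2 at bit 0: 0x02
id (1b) val=1 bits=0x1 at bit 3: 0x0a
bank (4b) val=12 bits=0xc at bit 4: 0xca
word = 0xca → little-endian bytes:
  [0]=0xca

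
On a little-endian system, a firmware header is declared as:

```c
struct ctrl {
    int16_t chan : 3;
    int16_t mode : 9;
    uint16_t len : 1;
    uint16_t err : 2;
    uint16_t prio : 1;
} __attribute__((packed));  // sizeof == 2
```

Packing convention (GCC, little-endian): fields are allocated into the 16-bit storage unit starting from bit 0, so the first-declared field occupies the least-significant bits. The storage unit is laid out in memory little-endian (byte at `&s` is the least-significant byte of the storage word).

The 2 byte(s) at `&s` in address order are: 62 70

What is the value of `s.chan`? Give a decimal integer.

[0]=0x62 [1]=0x70 (little-endian) → word 0x7062
chan:3 @ bit 0 → (0x7062>>0)&0x7 = 0x2  ←
mode:9 @ bit 3 → (0x7062>>3)&0x1ff = 0xc
len:1 @ bit 12 → (0x7062>>12)&0x1 = 0x1
err:2 @ bit 13 → (0x7062>>13)&0x3 = 0x3
prio:1 @ bit 15 → (0x7062>>15)&0x1 = 0x0
chan signed 3b, MSB=0: value = 2

2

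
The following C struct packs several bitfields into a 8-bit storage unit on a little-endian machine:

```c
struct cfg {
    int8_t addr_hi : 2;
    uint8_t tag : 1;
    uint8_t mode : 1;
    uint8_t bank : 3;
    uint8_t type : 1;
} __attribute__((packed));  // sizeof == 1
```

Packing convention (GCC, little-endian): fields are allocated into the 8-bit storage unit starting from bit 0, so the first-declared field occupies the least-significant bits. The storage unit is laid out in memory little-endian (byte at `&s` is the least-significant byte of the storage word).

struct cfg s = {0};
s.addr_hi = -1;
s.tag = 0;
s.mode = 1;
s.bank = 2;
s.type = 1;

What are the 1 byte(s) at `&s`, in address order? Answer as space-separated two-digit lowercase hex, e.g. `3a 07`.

ab

addr_hi (2b) val=-1 bits=0x3 at bit 0: 0x03
tag (1b) val=0 bits=0x0 at bit 2: 0x03
mode (1b) val=1 bits=0x1 at bit 3: 0x0b
bank (3b) val=2 bits=0x2 at bit 4: 0x2b
type (1b) val=1 bits=0x1 at bit 7: 0xab
word = 0xab → little-endian bytes:
  [0]=0xab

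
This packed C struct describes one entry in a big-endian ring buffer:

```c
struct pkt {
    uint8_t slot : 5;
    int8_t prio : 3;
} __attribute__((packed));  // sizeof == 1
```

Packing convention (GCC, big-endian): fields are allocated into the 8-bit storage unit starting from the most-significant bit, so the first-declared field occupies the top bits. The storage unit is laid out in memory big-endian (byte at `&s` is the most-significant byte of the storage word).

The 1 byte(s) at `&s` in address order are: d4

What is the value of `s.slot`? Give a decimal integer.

26

[0]=0xd4 (big-endian) → word 0xd4
slot [3+:5] = (word>>3) & 0x1f = 26  ←
prio [0+:3] = (word>>0) & 0x7 = 4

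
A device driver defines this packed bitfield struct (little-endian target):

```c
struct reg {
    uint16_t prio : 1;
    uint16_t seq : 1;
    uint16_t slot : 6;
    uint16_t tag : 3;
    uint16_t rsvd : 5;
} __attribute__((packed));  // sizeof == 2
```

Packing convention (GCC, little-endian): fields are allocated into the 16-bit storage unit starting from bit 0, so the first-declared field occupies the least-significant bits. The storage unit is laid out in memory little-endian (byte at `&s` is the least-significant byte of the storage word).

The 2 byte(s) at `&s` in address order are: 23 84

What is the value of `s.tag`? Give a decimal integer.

4

[0]=0x23 [1]=0x84 (little-endian) → word 0x8423
prio [0+:1] = (word>>0) & 0x1 = 1
seq [1+:1] = (word>>1) & 0x1 = 1
slot [2+:6] = (word>>2) & 0x3f = 8
tag [8+:3] = (word>>8) & 0x7 = 4  ←
rsvd [11+:5] = (word>>11) & 0x1f = 16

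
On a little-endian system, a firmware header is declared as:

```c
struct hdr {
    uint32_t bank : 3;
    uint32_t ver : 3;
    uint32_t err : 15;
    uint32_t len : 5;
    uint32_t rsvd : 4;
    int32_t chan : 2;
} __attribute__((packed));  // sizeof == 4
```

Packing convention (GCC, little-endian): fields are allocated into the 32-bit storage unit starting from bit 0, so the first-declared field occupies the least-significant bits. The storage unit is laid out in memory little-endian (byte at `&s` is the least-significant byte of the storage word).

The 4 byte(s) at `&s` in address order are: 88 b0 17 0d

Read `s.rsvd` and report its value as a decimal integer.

[0]=0x88 [1]=0xb0 [2]=0x17 [3]=0x0d (little-endian) → word 0x0d17b088
bank:3 @ bit 0 → (0x0d17b088>>0)&0x7 = 0x0
ver:3 @ bit 3 → (0x0d17b088>>3)&0x7 = 0x1
err:15 @ bit 6 → (0x0d17b088>>6)&0x7fff = 0x5ec2
len:5 @ bit 21 → (0x0d17b088>>21)&0x1f = 0x8
rsvd:4 @ bit 26 → (0x0d17b088>>26)&0xf = 0x3  ←
chan:2 @ bit 30 → (0x0d17b088>>30)&0x3 = 0x0

3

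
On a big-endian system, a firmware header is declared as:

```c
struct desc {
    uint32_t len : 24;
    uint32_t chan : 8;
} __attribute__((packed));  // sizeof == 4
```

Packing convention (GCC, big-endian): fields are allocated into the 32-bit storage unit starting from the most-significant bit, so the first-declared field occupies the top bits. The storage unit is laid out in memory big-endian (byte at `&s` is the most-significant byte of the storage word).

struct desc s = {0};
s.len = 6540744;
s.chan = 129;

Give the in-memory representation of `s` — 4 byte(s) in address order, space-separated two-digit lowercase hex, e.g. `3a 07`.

[8+:24] len=6540744 & 0xffffff = 0x63cdc8; word=0x63cdc800
[0+:8] chan=129 & 0xff = 0x81; word=0x63cdc881
word = 0x63cdc881 → big-endian bytes:
  [0]=0x63  [1]=0xcd  [2]=0xc8  [3]=0x81

63 cd c8 81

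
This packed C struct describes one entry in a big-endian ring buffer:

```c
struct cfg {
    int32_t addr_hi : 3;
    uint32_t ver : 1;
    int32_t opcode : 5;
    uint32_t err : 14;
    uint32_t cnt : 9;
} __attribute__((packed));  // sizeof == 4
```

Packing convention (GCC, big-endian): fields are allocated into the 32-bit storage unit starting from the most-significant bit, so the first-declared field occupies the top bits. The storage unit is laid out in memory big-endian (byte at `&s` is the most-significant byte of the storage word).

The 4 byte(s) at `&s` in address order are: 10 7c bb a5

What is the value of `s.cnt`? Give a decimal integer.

[0]=0x10 [1]=0x7c [2]=0xbb [3]=0xa5 (big-endian) → word 0x107cbba5
addr_hi:3 @ bit 29 → (0x107cbba5>>29)&0x7 = 0x0
ver:1 @ bit 28 → (0x107cbba5>>28)&0x1 = 0x1
opcode:5 @ bit 23 → (0x107cbba5>>23)&0x1f = 0x0
err:14 @ bit 9 → (0x107cbba5>>9)&0x3fff = 0x3e5d
cnt:9 @ bit 0 → (0x107cbba5>>0)&0x1ff = 0x1a5  ←

421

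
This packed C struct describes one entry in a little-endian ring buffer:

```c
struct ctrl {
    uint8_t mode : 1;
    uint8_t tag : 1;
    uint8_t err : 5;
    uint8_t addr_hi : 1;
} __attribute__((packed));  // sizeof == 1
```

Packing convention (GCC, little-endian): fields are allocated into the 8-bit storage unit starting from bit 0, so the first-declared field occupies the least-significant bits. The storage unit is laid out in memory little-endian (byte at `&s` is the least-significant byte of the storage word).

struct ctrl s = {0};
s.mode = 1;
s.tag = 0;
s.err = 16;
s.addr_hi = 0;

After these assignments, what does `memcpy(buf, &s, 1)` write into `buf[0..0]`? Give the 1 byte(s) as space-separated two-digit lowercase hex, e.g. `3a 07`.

41

mode:1 = 1 → 0x1 << 0 → word 0x01
tag:1 = 0 → 0x0 << 1 → word 0x01
err:5 = 16 → 0x10 << 2 → word 0x41
addr_hi:1 = 0 → 0x0 << 7 → word 0x41
word = 0x41 → little-endian bytes:
  [0]=0x41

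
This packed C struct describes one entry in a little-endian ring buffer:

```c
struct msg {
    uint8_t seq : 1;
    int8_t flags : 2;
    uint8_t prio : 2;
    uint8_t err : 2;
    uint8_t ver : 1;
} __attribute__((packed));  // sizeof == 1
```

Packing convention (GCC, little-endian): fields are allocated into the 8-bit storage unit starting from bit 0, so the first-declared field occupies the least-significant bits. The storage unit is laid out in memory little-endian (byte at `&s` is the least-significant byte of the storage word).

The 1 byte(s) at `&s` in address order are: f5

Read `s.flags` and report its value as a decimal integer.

-2

[0]=0xf5 (little-endian) → word 0xf5
seq [0+:1] = (word>>0) & 0x1 = 1
flags [1+:2] = (word>>1) & 0x3 = 2  ←
prio [3+:2] = (word>>3) & 0x3 = 2
err [5+:2] = (word>>5) & 0x3 = 3
ver [7+:1] = (word>>7) & 0x1 = 1
flags signed 2b, MSB=1: 2 - 4 = -2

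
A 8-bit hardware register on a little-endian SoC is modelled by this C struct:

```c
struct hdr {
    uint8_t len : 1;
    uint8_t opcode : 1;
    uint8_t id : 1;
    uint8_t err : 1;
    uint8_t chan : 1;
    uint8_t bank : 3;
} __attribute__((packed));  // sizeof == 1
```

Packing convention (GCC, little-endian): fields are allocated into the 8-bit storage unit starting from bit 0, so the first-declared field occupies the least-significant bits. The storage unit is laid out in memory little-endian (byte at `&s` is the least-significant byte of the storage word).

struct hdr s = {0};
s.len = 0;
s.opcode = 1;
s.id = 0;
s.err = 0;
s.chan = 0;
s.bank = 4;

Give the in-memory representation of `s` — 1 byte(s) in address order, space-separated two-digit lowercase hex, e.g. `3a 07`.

82

[0+:1] len=0 & 0x1 = 0x0; word=0x00
[1+:1] opcode=1 & 0x1 = 0x1; word=0x02
[2+:1] id=0 & 0x1 = 0x0; word=0x02
[3+:1] err=0 & 0x1 = 0x0; word=0x02
[4+:1] chan=0 & 0x1 = 0x0; word=0x02
[5+:3] bank=4 & 0x7 = 0x4; word=0x82
word = 0x82 → little-endian bytes:
  [0]=0x82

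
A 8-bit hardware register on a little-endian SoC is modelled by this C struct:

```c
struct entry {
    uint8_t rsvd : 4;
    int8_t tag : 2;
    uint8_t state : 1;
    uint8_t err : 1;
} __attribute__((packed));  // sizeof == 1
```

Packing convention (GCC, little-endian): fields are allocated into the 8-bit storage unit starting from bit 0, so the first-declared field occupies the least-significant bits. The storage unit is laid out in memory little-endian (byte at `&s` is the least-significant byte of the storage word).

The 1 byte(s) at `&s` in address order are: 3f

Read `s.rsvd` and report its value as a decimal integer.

[0]=0x3f (little-endian) → word 0x3f
rsvd:4 @ bit 0 → (0x3f>>0)&0xf = 0xf  ←
tag:2 @ bit 4 → (0x3f>>4)&0x3 = 0x3
state:1 @ bit 6 → (0x3f>>6)&0x1 = 0x0
err:1 @ bit 7 → (0x3f>>7)&0x1 = 0x0

15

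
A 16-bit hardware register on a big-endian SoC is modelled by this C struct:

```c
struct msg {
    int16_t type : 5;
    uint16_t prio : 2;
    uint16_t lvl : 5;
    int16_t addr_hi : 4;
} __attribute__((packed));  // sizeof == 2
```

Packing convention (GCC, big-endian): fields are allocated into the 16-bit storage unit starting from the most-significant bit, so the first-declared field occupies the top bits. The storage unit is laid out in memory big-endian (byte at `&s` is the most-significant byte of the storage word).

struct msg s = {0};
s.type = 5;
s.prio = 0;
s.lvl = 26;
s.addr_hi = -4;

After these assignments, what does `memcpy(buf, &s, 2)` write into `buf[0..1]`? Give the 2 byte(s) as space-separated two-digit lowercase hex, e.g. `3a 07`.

29 ac

type (5b) val=5 bits=0x5 at bit 11: 0x2800
prio (2b) val=0 bits=0x0 at bit 9: 0x2800
lvl (5b) val=26 bits=0x1a at bit 4: 0x29a0
addr_hi (4b) val=-4 bits=0xc at bit 0: 0x29ac
word = 0x29ac → big-endian bytes:
  [0]=0x29  [1]=0xac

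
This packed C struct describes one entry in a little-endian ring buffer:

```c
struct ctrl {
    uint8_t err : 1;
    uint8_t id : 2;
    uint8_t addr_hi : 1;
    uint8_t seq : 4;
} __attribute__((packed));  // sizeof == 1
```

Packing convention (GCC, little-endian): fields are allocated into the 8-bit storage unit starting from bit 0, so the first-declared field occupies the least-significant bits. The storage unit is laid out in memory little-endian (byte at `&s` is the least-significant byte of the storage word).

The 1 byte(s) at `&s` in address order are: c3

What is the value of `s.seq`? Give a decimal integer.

12

[0]=0xc3 (little-endian) → word 0xc3
err:1 @ bit 0 → (0xc3>>0)&0x1 = 0x1
id:2 @ bit 1 → (0xc3>>1)&0x3 = 0x1
addr_hi:1 @ bit 3 → (0xc3>>3)&0x1 = 0x0
seq:4 @ bit 4 → (0xc3>>4)&0xf = 0xc  ←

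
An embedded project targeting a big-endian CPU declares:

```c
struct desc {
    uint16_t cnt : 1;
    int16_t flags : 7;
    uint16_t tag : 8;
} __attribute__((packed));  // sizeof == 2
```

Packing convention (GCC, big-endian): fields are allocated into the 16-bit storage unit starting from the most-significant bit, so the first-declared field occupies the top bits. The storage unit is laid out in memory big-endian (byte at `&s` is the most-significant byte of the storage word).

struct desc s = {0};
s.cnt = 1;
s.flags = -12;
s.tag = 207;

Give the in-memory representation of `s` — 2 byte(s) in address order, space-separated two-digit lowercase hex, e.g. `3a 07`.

[15+:1] cnt=1 & 0x1 = 0x1; word=0x8000
[8+:7] flags=-12 & 0x7f = 0x74; word=0xf400
[0+:8] tag=207 & 0xff = 0xcf; word=0xf4cf
word = 0xf4cf → big-endian bytes:
  [0]=0xf4  [1]=0xcf

f4 cf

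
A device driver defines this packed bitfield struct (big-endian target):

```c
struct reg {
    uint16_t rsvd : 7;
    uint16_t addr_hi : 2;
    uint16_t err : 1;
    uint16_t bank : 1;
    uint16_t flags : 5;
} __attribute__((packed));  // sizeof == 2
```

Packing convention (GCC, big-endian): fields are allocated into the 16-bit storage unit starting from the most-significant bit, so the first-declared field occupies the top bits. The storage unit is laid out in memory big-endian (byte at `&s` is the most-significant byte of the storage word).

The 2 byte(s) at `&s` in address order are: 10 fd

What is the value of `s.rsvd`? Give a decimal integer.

8

[0]=0x10 [1]=0xfd (big-endian) → word 0x10fd
rsvd [9+:7] = (word>>9) & 0x7f = 8  ←
addr_hi [7+:2] = (word>>7) & 0x3 = 1
err [6+:1] = (word>>6) & 0x1 = 1
bank [5+:1] = (word>>5) & 0x1 = 1
flags [0+:5] = (word>>0) & 0x1f = 29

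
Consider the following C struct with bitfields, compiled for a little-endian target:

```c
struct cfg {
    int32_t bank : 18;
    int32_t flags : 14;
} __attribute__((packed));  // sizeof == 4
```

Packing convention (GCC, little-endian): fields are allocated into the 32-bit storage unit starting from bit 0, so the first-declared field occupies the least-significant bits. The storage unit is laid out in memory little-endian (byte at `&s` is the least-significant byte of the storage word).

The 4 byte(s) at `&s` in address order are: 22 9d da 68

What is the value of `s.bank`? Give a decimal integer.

[0]=0x22 [1]=0x9d [2]=0xda [3]=0x68 (little-endian) → word 0x68da9d22
bank:18 @ bit 0 → (0x68da9d22>>0)&0x3ffff = 0x29d22  ←
flags:14 @ bit 18 → (0x68da9d22>>18)&0x3fff = 0x1a36
bank signed 18b, MSB=1: 171298 - 262144 = -90846

-90846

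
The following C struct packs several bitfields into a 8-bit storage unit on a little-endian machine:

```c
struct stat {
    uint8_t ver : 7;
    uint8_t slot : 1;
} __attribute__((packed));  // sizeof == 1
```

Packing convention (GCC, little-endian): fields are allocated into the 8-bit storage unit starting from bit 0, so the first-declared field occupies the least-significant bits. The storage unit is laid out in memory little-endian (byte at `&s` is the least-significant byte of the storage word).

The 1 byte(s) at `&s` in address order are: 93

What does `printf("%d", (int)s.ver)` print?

[0]=0x93 (little-endian) → word 0x93
ver [0+:7] = (word>>0) & 0x7f = 19  ←
slot [7+:1] = (word>>7) & 0x1 = 1

19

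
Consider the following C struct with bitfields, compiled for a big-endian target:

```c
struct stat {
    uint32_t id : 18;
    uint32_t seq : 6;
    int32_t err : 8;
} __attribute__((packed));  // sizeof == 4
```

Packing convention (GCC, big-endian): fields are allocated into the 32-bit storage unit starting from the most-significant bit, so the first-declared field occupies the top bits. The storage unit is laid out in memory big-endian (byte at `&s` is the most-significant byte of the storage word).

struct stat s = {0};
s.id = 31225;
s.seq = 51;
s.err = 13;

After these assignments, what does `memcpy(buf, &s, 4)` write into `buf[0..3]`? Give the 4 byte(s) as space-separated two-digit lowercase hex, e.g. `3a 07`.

id:18 = 31225 → 0x79f9 << 14 → word 0x1e7e4000
seq:6 = 51 → 0x33 << 8 → word 0x1e7e7300
err:8 = 13 → 0xd << 0 → word 0x1e7e730d
word = 0x1e7e730d → big-endian bytes:
  [0]=0x1e  [1]=0x7e  [2]=0x73  [3]=0x0d

1e 7e 73 0d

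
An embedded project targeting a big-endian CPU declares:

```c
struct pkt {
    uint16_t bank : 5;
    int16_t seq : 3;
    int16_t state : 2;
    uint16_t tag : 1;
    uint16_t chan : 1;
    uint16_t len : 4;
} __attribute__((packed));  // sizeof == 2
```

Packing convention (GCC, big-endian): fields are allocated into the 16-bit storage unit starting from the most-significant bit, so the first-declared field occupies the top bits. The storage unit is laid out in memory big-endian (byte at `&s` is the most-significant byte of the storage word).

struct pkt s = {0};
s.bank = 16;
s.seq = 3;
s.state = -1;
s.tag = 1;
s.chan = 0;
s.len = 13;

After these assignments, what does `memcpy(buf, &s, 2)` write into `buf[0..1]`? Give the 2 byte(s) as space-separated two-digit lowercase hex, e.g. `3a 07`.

83 ed

bank:5 = 16 → 0x10 << 11 → word 0x8000
seq:3 = 3 → 0x3 << 8 → word 0x8300
state:2 = -1 → 0x3 << 6 → word 0x83c0
tag:1 = 1 → 0x1 << 5 → word 0x83e0
chan:1 = 0 → 0x0 << 4 → word 0x83e0
len:4 = 13 → 0xd << 0 → word 0x83ed
word = 0x83ed → big-endian bytes:
  [0]=0x83  [1]=0xed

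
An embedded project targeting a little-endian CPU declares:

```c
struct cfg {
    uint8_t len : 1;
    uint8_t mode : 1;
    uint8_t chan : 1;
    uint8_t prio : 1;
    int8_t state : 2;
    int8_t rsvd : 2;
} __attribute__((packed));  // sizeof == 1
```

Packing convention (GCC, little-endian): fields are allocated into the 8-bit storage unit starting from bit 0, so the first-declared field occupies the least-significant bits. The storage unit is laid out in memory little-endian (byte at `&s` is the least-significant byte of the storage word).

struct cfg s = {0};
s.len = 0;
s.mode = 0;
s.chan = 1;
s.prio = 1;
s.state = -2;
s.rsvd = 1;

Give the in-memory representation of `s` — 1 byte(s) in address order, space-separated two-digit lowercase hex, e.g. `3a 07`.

6c

len (1b) val=0 bits=0x0 at bit 0: 0x00
mode (1b) val=0 bits=0x0 at bit 1: 0x00
chan (1b) val=1 bits=0x1 at bit 2: 0x04
prio (1b) val=1 bits=0x1 at bit 3: 0x0c
state (2b) val=-2 bits=0x2 at bit 4: 0x2c
rsvd (2b) val=1 bits=0x1 at bit 6: 0x6c
word = 0x6c → little-endian bytes:
  [0]=0x6c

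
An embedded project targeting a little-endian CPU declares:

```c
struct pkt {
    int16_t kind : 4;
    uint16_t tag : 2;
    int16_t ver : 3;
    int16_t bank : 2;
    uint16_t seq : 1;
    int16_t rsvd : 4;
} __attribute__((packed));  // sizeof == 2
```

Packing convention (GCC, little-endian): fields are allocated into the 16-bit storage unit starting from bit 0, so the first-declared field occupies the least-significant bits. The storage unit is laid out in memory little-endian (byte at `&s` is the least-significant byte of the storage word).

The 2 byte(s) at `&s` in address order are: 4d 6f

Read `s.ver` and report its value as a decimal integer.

[0]=0x4d [1]=0x6f (little-endian) → word 0x6f4d
kind [0+:4] = (word>>0) & 0xf = 13
tag [4+:2] = (word>>4) & 0x3 = 0
ver [6+:3] = (word>>6) & 0x7 = 5  ←
bank [9+:2] = (word>>9) & 0x3 = 3
seq [11+:1] = (word>>11) & 0x1 = 1
rsvd [12+:4] = (word>>12) & 0xf = 6
ver signed 3b, MSB=1: 5 - 8 = -3

-3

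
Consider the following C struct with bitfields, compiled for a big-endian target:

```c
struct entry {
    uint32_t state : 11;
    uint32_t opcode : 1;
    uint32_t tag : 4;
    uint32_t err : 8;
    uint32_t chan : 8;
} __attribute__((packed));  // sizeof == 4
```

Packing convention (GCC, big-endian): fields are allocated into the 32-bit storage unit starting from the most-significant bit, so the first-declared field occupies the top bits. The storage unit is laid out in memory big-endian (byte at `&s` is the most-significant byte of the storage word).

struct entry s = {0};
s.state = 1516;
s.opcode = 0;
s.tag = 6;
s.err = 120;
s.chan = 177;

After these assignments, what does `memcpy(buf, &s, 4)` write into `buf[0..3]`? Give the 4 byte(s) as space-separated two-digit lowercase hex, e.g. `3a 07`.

bd 86 78 b1

state (11b) val=1516 bits=0x5ec at bit 21: 0xbd800000
opcode (1b) val=0 bits=0x0 at bit 20: 0xbd800000
tag (4b) val=6 bits=0x6 at bit 16: 0xbd860000
err (8b) val=120 bits=0x78 at bit 8: 0xbd867800
chan (8b) val=177 bits=0xb1 at bit 0: 0xbd8678b1
word = 0xbd8678b1 → big-endian bytes:
  [0]=0xbd  [1]=0x86  [2]=0x78  [3]=0xb1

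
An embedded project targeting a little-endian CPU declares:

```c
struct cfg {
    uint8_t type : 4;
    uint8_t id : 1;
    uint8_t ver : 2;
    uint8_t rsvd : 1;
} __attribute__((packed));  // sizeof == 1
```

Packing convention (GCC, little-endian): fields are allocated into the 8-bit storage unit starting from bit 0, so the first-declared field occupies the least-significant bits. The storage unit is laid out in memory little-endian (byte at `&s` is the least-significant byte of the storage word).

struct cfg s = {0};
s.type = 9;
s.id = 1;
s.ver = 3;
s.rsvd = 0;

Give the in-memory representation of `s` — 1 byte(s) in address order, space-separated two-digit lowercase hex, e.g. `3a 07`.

79

type (4b) val=9 bits=0x9 at bit 0: 0x09
id (1b) val=1 bits=0x1 at bit 4: 0x19
ver (2b) val=3 bits=0x3 at bit 5: 0x79
rsvd (1b) val=0 bits=0x0 at bit 7: 0x79
word = 0x79 → little-endian bytes:
  [0]=0x79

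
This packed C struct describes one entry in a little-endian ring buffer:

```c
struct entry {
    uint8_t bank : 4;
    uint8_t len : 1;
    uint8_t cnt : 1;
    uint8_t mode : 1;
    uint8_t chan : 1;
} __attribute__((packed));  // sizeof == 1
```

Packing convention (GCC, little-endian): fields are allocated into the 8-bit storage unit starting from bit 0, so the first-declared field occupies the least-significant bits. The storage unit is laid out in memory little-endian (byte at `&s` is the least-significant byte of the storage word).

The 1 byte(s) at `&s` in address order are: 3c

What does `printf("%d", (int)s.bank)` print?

12

[0]=0x3c (little-endian) → word 0x3c
bank:4 @ bit 0 → (0x3c>>0)&0xf = 0xc  ←
len:1 @ bit 4 → (0x3c>>4)&0x1 = 0x1
cnt:1 @ bit 5 → (0x3c>>5)&0x1 = 0x1
mode:1 @ bit 6 → (0x3c>>6)&0x1 = 0x0
chan:1 @ bit 7 → (0x3c>>7)&0x1 = 0x0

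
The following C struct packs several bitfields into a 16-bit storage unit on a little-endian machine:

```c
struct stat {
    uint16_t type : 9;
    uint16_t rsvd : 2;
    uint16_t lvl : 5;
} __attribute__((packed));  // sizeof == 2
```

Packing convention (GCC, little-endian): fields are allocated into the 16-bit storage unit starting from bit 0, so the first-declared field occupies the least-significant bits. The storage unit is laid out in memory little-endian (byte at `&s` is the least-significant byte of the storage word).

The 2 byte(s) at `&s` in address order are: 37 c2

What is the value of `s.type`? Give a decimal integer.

55

[0]=0x37 [1]=0xc2 (little-endian) → word 0xc237
type [0+:9] = (word>>0) & 0x1ff = 55  ←
rsvd [9+:2] = (word>>9) & 0x3 = 1
lvl [11+:5] = (word>>11) & 0x1f = 24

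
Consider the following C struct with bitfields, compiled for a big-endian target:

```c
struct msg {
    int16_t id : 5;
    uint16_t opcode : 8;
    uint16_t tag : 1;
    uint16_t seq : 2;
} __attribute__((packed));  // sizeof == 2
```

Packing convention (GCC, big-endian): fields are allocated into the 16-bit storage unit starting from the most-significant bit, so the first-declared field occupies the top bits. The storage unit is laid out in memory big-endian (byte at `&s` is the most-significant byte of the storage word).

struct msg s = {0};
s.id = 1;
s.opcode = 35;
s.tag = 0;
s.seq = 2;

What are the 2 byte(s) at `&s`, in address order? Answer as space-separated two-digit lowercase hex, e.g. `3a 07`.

09 1a

id:5 = 1 → 0x1 << 11 → word 0x0800
opcode:8 = 35 → 0x23 << 3 → word 0x0918
tag:1 = 0 → 0x0 << 2 → word 0x0918
seq:2 = 2 → 0x2 << 0 → word 0x091a
word = 0x091a → big-endian bytes:
  [0]=0x09  [1]=0x1a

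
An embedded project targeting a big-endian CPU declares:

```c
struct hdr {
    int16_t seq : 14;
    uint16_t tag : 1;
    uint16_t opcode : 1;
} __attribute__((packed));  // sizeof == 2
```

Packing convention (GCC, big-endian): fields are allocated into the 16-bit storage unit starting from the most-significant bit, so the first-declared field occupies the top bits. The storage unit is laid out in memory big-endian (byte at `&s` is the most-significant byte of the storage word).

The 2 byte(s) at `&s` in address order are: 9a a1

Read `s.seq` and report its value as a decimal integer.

[0]=0x9a [1]=0xa1 (big-endian) → word 0x9aa1
seq [2+:14] = (word>>2) & 0x3fff = 9896  ←
tag [1+:1] = (word>>1) & 0x1 = 0
opcode [0+:1] = (word>>0) & 0x1 = 1
seq signed 14b, MSB=1: 9896 - 16384 = -6488

-6488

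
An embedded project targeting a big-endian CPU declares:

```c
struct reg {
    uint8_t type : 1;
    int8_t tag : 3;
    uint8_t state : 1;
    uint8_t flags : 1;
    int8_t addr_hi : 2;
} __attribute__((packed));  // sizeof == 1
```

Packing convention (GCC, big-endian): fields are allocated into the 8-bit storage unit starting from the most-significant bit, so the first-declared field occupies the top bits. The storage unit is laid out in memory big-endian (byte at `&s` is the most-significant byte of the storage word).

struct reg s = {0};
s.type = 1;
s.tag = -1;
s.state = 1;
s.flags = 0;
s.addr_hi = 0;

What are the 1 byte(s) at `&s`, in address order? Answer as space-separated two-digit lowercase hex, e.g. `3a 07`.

type (1b) val=1 bits=0x1 at bit 7: 0x80
tag (3b) val=-1 bits=0x7 at bit 4: 0xf0
state (1b) val=1 bits=0x1 at bit 3: 0xf8
flags (1b) val=0 bits=0x0 at bit 2: 0xf8
addr_hi (2b) val=0 bits=0x0 at bit 0: 0xf8
word = 0xf8 → big-endian bytes:
  [0]=0xf8

f8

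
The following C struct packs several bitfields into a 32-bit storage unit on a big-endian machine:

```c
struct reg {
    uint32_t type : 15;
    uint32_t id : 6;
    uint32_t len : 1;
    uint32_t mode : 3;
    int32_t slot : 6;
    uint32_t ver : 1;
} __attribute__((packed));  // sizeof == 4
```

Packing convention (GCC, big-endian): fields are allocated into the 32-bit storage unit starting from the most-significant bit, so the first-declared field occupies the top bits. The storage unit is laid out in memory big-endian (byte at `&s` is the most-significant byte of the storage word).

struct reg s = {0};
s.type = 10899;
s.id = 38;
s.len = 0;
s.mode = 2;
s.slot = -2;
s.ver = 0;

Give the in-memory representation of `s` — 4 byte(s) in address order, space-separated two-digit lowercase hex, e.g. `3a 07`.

type:15 = 10899 → 0x2a93 << 17 → word 0x55260000
id:6 = 38 → 0x26 << 11 → word 0x55273000
len:1 = 0 → 0x0 << 10 → word 0x55273000
mode:3 = 2 → 0x2 << 7 → word 0x55273100
slot:6 = -2 → 0x3e << 1 → word 0x5527317c
ver:1 = 0 → 0x0 << 0 → word 0x5527317c
word = 0x5527317c → big-endian bytes:
  [0]=0x55  [1]=0x27  [2]=0x31  [3]=0x7c

55 27 31 7c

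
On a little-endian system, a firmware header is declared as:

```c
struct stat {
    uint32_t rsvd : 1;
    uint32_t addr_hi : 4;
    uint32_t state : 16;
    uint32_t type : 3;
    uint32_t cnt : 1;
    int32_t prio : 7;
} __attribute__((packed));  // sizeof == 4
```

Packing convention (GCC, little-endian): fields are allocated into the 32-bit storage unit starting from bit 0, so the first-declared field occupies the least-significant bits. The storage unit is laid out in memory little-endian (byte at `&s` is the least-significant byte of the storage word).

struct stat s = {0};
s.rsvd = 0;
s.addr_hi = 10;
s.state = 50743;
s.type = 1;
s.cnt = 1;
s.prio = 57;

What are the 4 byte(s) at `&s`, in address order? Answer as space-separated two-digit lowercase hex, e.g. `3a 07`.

f4 c6 38 73

rsvd:1 = 0 → 0x0 << 0 → word 0x00000000
addr_hi:4 = 10 → 0xa << 1 → word 0x00000014
state:16 = 50743 → 0xc637 << 5 → word 0x0018c6f4
type:3 = 1 → 0x1 << 21 → word 0x0038c6f4
cnt:1 = 1 → 0x1 << 24 → word 0x0138c6f4
prio:7 = 57 → 0x39 << 25 → word 0x7338c6f4
word = 0x7338c6f4 → little-endian bytes:
  [0]=0xf4  [1]=0xc6  [2]=0x38  [3]=0x73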